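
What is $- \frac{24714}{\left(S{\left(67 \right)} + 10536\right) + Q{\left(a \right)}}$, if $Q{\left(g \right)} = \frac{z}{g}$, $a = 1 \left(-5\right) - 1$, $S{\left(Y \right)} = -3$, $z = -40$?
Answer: $- \frac{74142}{31619} \approx -2.3449$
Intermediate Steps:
$a = -6$ ($a = -5 - 1 = -6$)
$Q{\left(g \right)} = - \frac{40}{g}$
$- \frac{24714}{\left(S{\left(67 \right)} + 10536\right) + Q{\left(a \right)}} = - \frac{24714}{\left(-3 + 10536\right) - \frac{40}{-6}} = - \frac{24714}{10533 - - \frac{20}{3}} = - \frac{24714}{10533 + \frac{20}{3}} = - \frac{24714}{\frac{31619}{3}} = \left(-24714\right) \frac{3}{31619} = - \frac{74142}{31619}$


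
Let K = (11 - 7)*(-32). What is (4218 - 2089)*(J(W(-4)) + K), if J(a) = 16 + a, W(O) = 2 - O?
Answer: -225674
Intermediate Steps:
K = -128 (K = 4*(-32) = -128)
(4218 - 2089)*(J(W(-4)) + K) = (4218 - 2089)*((16 + (2 - 1*(-4))) - 128) = 2129*((16 + (2 + 4)) - 128) = 2129*((16 + 6) - 128) = 2129*(22 - 128) = 2129*(-106) = -225674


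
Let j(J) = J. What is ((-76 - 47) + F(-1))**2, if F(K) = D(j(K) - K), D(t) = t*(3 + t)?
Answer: 15129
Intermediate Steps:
F(K) = 0 (F(K) = (K - K)*(3 + (K - K)) = 0*(3 + 0) = 0*3 = 0)
((-76 - 47) + F(-1))**2 = ((-76 - 47) + 0)**2 = (-123 + 0)**2 = (-123)**2 = 15129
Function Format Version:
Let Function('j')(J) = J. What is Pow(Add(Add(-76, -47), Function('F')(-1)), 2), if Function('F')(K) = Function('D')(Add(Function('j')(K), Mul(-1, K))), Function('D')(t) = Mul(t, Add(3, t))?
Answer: 15129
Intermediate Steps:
Function('F')(K) = 0 (Function('F')(K) = Mul(Add(K, Mul(-1, K)), Add(3, Add(K, Mul(-1, K)))) = Mul(0, Add(3, 0)) = Mul(0, 3) = 0)
Pow(Add(Add(-76, -47), Function('F')(-1)), 2) = Pow(Add(Add(-76, -47), 0), 2) = Pow(Add(-123, 0), 2) = Pow(-123, 2) = 15129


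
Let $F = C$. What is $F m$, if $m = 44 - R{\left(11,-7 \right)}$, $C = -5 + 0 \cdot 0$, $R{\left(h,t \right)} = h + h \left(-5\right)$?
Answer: $-440$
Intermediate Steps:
$R{\left(h,t \right)} = - 4 h$ ($R{\left(h,t \right)} = h - 5 h = - 4 h$)
$C = -5$ ($C = -5 + 0 = -5$)
$m = 88$ ($m = 44 - \left(-4\right) 11 = 44 - -44 = 44 + 44 = 88$)
$F = -5$
$F m = \left(-5\right) 88 = -440$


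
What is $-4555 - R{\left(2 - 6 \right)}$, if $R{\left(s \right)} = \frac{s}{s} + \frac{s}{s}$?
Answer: $-4557$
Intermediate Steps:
$R{\left(s \right)} = 2$ ($R{\left(s \right)} = 1 + 1 = 2$)
$-4555 - R{\left(2 - 6 \right)} = -4555 - 2 = -4557$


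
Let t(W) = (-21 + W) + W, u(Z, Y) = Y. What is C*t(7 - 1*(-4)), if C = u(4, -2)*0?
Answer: 0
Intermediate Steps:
t(W) = -21 + 2*W
C = 0 (C = -2*0 = 0)
C*t(7 - 1*(-4)) = 0*(-21 + 2*(7 - 1*(-4))) = 0*(-21 + 2*(7 + 4)) = 0*(-21 + 2*11) = 0*(-21 + 22) = 0*1 = 0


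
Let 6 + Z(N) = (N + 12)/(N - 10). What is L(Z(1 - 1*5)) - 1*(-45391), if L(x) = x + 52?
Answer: 318055/7 ≈ 45436.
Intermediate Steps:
Z(N) = -6 + (12 + N)/(-10 + N) (Z(N) = -6 + (N + 12)/(N - 10) = -6 + (12 + N)/(-10 + N))
L(x) = 52 + x
L(Z(1 - 1*5)) - 1*(-45391) = (52 + (72 - 5*(1 - 1*5))/(-10 + (1 - 1*5))) - 1*(-45391) = (52 + (72 - 5*(1 - 5))/(-10 + (1 - 5))) + 45391 = (52 + (72 - 5*(-4))/(-10 - 4)) + 45391 = (52 + (72 + 20)/(-14)) + 45391 = (52 - 1/14*92) + 45391 = (52 - 46/7) + 45391 = 318/7 + 45391 = 318055/7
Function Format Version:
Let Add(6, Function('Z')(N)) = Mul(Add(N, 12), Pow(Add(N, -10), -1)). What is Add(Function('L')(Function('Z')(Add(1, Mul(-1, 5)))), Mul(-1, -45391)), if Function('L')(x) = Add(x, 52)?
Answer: Rational(318055, 7) ≈ 45436.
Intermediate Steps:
Function('Z')(N) = Add(-6, Mul(Pow(Add(-10, N), -1), Add(12, N))) (Function('Z')(N) = Add(-6, Mul(Add(N, 12), Pow(Add(N, -10), -1))) = Add(-6, Mul(Add(12, N), Pow(Add(-10, N), -1))) = Add(-6, Mul(Pow(Add(-10, N), -1), Add(12, N))))
Function('L')(x) = Add(52, x)
Add(Function('L')(Function('Z')(Add(1, Mul(-1, 5)))), Mul(-1, -45391)) = Add(Add(52, Mul(Pow(Add(-10, Add(1, Mul(-1, 5))), -1), Add(72, Mul(-5, Add(1, Mul(-1, 5)))))), Mul(-1, -45391)) = Add(Add(52, Mul(Pow(Add(-10, Add(1, -5)), -1), Add(72, Mul(-5, Add(1, -5))))), 45391) = Add(Add(52, Mul(Pow(Add(-10, -4), -1), Add(72, Mul(-5, -4)))), 45391) = Add(Add(52, Mul(Pow(-14, -1), Add(72, 20))), 45391) = Add(Add(52, Mul(Rational(-1, 14), 92)), 45391) = Add(Add(52, Rational(-46, 7)), 45391) = Add(Rational(318, 7), 45391) = Rational(318055, 7)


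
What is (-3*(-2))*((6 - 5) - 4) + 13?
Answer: -5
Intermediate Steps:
(-3*(-2))*((6 - 5) - 4) + 13 = 6*(1 - 4) + 13 = 6*(-3) + 13 = -18 + 13 = -5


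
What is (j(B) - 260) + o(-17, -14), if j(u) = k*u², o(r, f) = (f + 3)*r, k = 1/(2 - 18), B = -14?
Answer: -341/4 ≈ -85.250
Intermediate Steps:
k = -1/16 (k = 1/(-16) = -1/16 ≈ -0.062500)
o(r, f) = r*(3 + f) (o(r, f) = (3 + f)*r = r*(3 + f))
j(u) = -u²/16
(j(B) - 260) + o(-17, -14) = (-1/16*(-14)² - 260) - 17*(3 - 14) = (-1/16*196 - 260) - 17*(-11) = (-49/4 - 260) + 187 = -1089/4 + 187 = -341/4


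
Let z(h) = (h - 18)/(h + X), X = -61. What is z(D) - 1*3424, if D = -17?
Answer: -267037/78 ≈ -3423.6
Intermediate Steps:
z(h) = (-18 + h)/(-61 + h) (z(h) = (h - 18)/(h - 61) = (-18 + h)/(-61 + h))
z(D) - 1*3424 = (-18 - 17)/(-61 - 17) - 1*3424 = -35/(-78) - 3424 = -1/78*(-35) - 3424 = 35/78 - 3424 = -267037/78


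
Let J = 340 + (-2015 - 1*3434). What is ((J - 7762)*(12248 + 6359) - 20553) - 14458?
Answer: -239525708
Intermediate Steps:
J = -5109 (J = 340 + (-2015 - 3434) = 340 - 5449 = -5109)
((J - 7762)*(12248 + 6359) - 20553) - 14458 = ((-5109 - 7762)*(12248 + 6359) - 20553) - 14458 = (-12871*18607 - 20553) - 14458 = (-239490697 - 20553) - 14458 = -239511250 - 14458 = -239525708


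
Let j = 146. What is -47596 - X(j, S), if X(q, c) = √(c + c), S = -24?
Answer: -47596 - 4*I*√3 ≈ -47596.0 - 6.9282*I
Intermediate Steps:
X(q, c) = √2*√c (X(q, c) = √(2*c) = √2*√c)
-47596 - X(j, S) = -47596 - √2*√(-24) = -47596 - √2*2*I*√6 = -47596 - 4*I*√3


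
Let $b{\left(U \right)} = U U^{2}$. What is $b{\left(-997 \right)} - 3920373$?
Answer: $-994947346$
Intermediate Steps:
$b{\left(U \right)} = U^{3}$
$b{\left(-997 \right)} - 3920373 = \left(-997\right)^{3} - 3920373 = -991026973 - 3920373 = -994947346$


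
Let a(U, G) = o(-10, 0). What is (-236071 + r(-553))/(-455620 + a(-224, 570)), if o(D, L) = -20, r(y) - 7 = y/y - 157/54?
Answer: 12747559/24604560 ≈ 0.51810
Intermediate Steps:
r(y) = 275/54 (r(y) = 7 + (y/y - 157/54) = 7 + (1 - 157*1/54) = 7 + (1 - 157/54) = 7 - 103/54 = 275/54)
a(U, G) = -20
(-236071 + r(-553))/(-455620 + a(-224, 570)) = (-236071 + 275/54)/(-455620 - 20) = -12747559/54/(-455640) = -12747559/54*(-1/455640) = 12747559/24604560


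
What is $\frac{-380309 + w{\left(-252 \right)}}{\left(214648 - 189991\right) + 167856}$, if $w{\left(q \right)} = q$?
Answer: $- \frac{380561}{192513} \approx -1.9768$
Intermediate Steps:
$\frac{-380309 + w{\left(-252 \right)}}{\left(214648 - 189991\right) + 167856} = \frac{-380309 - 252}{\left(214648 - 189991\right) + 167856} = - \frac{380561}{24657 + 167856} = - \frac{380561}{192513}$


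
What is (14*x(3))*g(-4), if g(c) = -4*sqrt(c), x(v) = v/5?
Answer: -336*I/5 ≈ -67.2*I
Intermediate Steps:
x(v) = v/5 (x(v) = v*(1/5) = v/5)
(14*x(3))*g(-4) = (14*((1/5)*3))*(-8*I) = (14*(3/5))*(-8*I) = 42*(-8*I)/5 = -336*I/5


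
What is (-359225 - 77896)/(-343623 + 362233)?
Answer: -437121/18610 ≈ -23.488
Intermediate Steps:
(-359225 - 77896)/(-343623 + 362233) = -437121/18610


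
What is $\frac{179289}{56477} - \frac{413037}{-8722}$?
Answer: $\frac{24890849307}{492592394} \approx 50.53$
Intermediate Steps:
$\frac{179289}{56477} - \frac{413037}{-8722} = 179289 \cdot \frac{1}{56477} - - \frac{413037}{8722} = \frac{179289}{56477} + \frac{413037}{8722} = \frac{24890849307}{492592394}$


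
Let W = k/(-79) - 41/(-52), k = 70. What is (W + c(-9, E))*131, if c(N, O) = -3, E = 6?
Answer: -1666975/4108 ≈ -405.79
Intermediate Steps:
W = -401/4108 (W = 70/(-79) - 41/(-52) = 70*(-1/79) - 41*(-1/52) = -70/79 + 41/52 = -401/4108 ≈ -0.097614)
(W + c(-9, E))*131 = (-401/4108 - 3)*131 = -12725/4108*131 = -1666975/4108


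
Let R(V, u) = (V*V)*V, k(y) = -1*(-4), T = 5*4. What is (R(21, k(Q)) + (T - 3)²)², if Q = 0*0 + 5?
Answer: 91202500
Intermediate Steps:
T = 20
Q = 5 (Q = 0 + 5 = 5)
k(y) = 4
R(V, u) = V³ (R(V, u) = V²*V = V³)
(R(21, k(Q)) + (T - 3)²)² = (21³ + (20 - 3)²)² = (9261 + 17²)² = (9261 + 289)² = 9550² = 91202500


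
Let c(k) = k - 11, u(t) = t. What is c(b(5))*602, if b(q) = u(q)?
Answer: -3612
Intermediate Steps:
b(q) = q
c(k) = -11 + k
c(b(5))*602 = (-11 + 5)*602 = -6*602 = -3612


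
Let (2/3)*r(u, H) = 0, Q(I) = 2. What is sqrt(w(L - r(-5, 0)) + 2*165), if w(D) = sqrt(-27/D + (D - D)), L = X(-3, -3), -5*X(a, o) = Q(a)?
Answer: sqrt(1320 + 6*sqrt(30))/2 ≈ 18.391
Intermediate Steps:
X(a, o) = -2/5 (X(a, o) = -1/5*2 = -2/5)
r(u, H) = 0 (r(u, H) = (3/2)*0 = 0)
L = -2/5 ≈ -0.40000
w(D) = 3*sqrt(3)*sqrt(-1/D) (w(D) = sqrt(-27/D + 0) = sqrt(-27/D) = 3*sqrt(3)*sqrt(-1/D))
sqrt(w(L - r(-5, 0)) + 2*165) = sqrt(3*sqrt(3)*sqrt(-1/(-2/5 - 1*0)) + 2*165) = sqrt(3*sqrt(3)*sqrt(-1/(-2/5 + 0)) + 330) = sqrt(3*sqrt(3)*sqrt(-1/(-2/5)) + 330) = sqrt(3*sqrt(3)*sqrt(-1*(-5/2)) + 330) = sqrt(3*sqrt(3)*sqrt(5/2) + 330) = sqrt(3*sqrt(3)*(sqrt(10)/2) + 330) = sqrt(3*sqrt(30)/2 + 330) = sqrt(330 + 3*sqrt(30)/2)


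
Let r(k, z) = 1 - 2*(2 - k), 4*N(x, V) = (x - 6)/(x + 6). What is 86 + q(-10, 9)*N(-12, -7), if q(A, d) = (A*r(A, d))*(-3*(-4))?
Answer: 2156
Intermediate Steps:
N(x, V) = (-6 + x)/(4*(6 + x)) (N(x, V) = ((x - 6)/(x + 6))/4 = ((-6 + x)/(6 + x))/4 = (-6 + x)/(4*(6 + x)))
r(k, z) = -3 + 2*k (r(k, z) = 1 + (-4 + 2*k) = -3 + 2*k)
q(A, d) = 12*A*(-3 + 2*A) (q(A, d) = (A*(-3 + 2*A))*(-3*(-4)) = (A*(-3 + 2*A))*12 = 12*A*(-3 + 2*A))
86 + q(-10, 9)*N(-12, -7) = 86 + (12*(-10)*(-3 + 2*(-10)))*((-6 - 12)/(4*(6 - 12))) = 86 + (12*(-10)*(-3 - 20))*((1/4)*(-18)/(-6)) = 86 + (12*(-10)*(-23))*((1/4)*(-1/6)*(-18)) = 86 + 2760*(3/4) = 86 + 2070 = 2156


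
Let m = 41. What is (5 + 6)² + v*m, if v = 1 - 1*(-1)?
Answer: 203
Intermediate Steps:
v = 2 (v = 1 + 1 = 2)
(5 + 6)² + v*m = (5 + 6)² + 2*41 = 11² + 82 = 121 + 82 = 203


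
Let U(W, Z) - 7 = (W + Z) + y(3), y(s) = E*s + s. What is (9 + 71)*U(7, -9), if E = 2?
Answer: 1120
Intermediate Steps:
y(s) = 3*s (y(s) = 2*s + s = 3*s)
U(W, Z) = 16 + W + Z (U(W, Z) = 7 + ((W + Z) + 3*3) = 7 + ((W + Z) + 9) = 7 + (9 + W + Z) = 16 + W + Z)
(9 + 71)*U(7, -9) = (9 + 71)*(16 + 7 - 9) = 80*14 = 1120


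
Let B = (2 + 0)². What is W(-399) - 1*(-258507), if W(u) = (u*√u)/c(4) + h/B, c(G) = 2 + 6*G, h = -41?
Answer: 1033987/4 - 399*I*√399/26 ≈ 2.585e+5 - 306.54*I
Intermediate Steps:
B = 4 (B = 2² = 4)
W(u) = -41/4 + u^(3/2)/26 (W(u) = (u*√u)/(2 + 6*4) - 41/4 = u^(3/2)/(2 + 24) - 41*¼ = u^(3/2)/26 - 41/4 = -41/4 + u^(3/2)/26)
W(-399) - 1*(-258507) = (-41/4 + (-399)^(3/2)/26) - 1*(-258507) = (-41/4 + (-399*I*√399)/26) + 258507 = (-41/4 - 399*I*√399/26) + 258507 = 1033987/4 - 399*I*√399/26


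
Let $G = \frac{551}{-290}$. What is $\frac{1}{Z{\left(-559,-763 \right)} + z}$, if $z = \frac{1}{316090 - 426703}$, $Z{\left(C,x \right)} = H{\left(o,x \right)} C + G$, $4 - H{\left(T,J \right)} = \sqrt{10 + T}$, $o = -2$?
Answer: $- \frac{2738123423805810}{3069023468222794369} - \frac{1367899358974200 \sqrt{2}}{3069023468222794369} \approx -0.0015225$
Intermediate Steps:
$H{\left(T,J \right)} = 4 - \sqrt{10 + T}$
$G = - \frac{19}{10}$ ($G = 551 \left(- \frac{1}{290}\right) = - \frac{19}{10} \approx -1.9$)
$Z{\left(C,x \right)} = - \frac{19}{10} + C \left(4 - 2 \sqrt{2}\right)$ ($Z{\left(C,x \right)} = \left(4 - \sqrt{10 - 2}\right) C - \frac{19}{10} = \left(4 - \sqrt{8}\right) C - \frac{19}{10} = \left(4 - 2 \sqrt{2}\right) C - \frac{19}{10} = C \left(4 - 2 \sqrt{2}\right) - \frac{19}{10} = - \frac{19}{10} + C \left(4 - 2 \sqrt{2}\right)$)
$z = - \frac{1}{110613}$ ($z = \frac{1}{-110613} = - \frac{1}{110613} \approx -9.0405 \cdot 10^{-6}$)
$\frac{1}{Z{\left(-559,-763 \right)} + z} = \frac{1}{\left(- \frac{19}{10} + 2 \left(-559\right) \left(2 - \sqrt{2}\right)\right) - \frac{1}{110613}} = \frac{1}{\left(- \frac{19}{10} - \left(2236 - 1118 \sqrt{2}\right)\right) - \frac{1}{110613}} = \frac{1}{\left(- \frac{22379}{10} + 1118 \sqrt{2}\right) - \frac{1}{110613}} = \frac{1}{- \frac{2475408337}{1106130} + 1118 \sqrt{2}}$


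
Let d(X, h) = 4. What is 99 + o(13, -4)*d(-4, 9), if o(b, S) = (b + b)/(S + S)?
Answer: 86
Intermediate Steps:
o(b, S) = b/S (o(b, S) = (2*b)/((2*S)) = (2*b)*(1/(2*S)) = b/S)
99 + o(13, -4)*d(-4, 9) = 99 + (13/(-4))*4 = 99 + (13*(-¼))*4 = 99 - 13/4*4 = 99 - 13 = 86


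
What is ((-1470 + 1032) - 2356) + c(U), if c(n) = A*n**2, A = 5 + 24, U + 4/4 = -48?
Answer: 66835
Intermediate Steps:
U = -49 (U = -1 - 48 = -49)
A = 29
c(n) = 29*n**2
((-1470 + 1032) - 2356) + c(U) = ((-1470 + 1032) - 2356) + 29*(-49)**2 = (-438 - 2356) + 29*2401 = -2794 + 69629 = 66835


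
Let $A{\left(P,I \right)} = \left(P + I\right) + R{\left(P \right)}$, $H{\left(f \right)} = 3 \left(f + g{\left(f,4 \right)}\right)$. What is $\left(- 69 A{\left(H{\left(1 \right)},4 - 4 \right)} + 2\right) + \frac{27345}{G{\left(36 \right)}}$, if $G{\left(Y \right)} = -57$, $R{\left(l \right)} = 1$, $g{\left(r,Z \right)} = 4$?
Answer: $- \frac{30053}{19} \approx -1581.7$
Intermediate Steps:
$H{\left(f \right)} = 12 + 3 f$ ($H{\left(f \right)} = 3 \left(f + 4\right) = 3 \left(4 + f\right) = 12 + 3 f$)
$A{\left(P,I \right)} = 1 + I + P$ ($A{\left(P,I \right)} = \left(P + I\right) + 1 = \left(I + P\right) + 1 = 1 + I + P$)
$\left(- 69 A{\left(H{\left(1 \right)},4 - 4 \right)} + 2\right) + \frac{27345}{G{\left(36 \right)}} = \left(- 69 \left(1 + \left(4 - 4\right) + \left(12 + 3 \cdot 1\right)\right) + 2\right) + \frac{27345}{-57} = \left(- 69 \left(1 + 0 + \left(12 + 3\right)\right) + 2\right) + 27345 \left(- \frac{1}{57}\right) = \left(- 69 \left(1 + 0 + 15\right) + 2\right) - \frac{9115}{19} = \left(\left(-69\right) 16 + 2\right) - \frac{9115}{19} = \left(-1104 + 2\right) - \frac{9115}{19} = -1102 - \frac{9115}{19} = - \frac{30053}{19}$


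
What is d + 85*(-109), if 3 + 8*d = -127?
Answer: -37125/4 ≈ -9281.3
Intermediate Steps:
d = -65/4 (d = -3/8 + (1/8)*(-127) = -3/8 - 127/8 = -65/4 ≈ -16.250)
d + 85*(-109) = -65/4 + 85*(-109) = -65/4 - 9265 = -37125/4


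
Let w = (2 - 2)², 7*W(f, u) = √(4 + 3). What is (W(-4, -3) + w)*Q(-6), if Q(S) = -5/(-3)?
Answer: 5*√7/21 ≈ 0.62994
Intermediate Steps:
W(f, u) = √7/7 (W(f, u) = √(4 + 3)/7 = √7/7)
Q(S) = 5/3 (Q(S) = -5*(-⅓) = 5/3)
w = 0 (w = 0² = 0)
(W(-4, -3) + w)*Q(-6) = (√7/7 + 0)*(5/3) = (√7/7)*(5/3) = 5*√7/21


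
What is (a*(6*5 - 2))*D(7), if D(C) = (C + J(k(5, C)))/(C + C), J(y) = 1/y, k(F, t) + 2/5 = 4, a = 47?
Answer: 6157/9 ≈ 684.11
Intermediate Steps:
k(F, t) = 18/5 (k(F, t) = -⅖ + 4 = 18/5)
D(C) = (5/18 + C)/(2*C) (D(C) = (C + 1/(18/5))/(C + C) = (C + 5/18)/((2*C)) = (5/18 + C)*(1/(2*C)) = (5/18 + C)/(2*C))
(a*(6*5 - 2))*D(7) = (47*(6*5 - 2))*((1/36)*(5 + 18*7)/7) = (47*(30 - 2))*((1/36)*(⅐)*(5 + 126)) = (47*28)*((1/36)*(⅐)*131) = 1316*(131/252) = 6157/9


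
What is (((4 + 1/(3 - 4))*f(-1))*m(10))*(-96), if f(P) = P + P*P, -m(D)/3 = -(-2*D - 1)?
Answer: 0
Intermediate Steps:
m(D) = -3 - 6*D (m(D) = -(-3)*(-2*D - 1) = -(-3)*(-1 - 2*D) = -3*(1 + 2*D) = -3 - 6*D)
f(P) = P + P²
(((4 + 1/(3 - 4))*f(-1))*m(10))*(-96) = (((4 + 1/(3 - 4))*(-(1 - 1)))*(-3 - 6*10))*(-96) = (((4 + 1/(-1))*(-1*0))*(-3 - 60))*(-96) = (((4 - 1)*0)*(-63))*(-96) = ((3*0)*(-63))*(-96) = (0*(-63))*(-96) = 0*(-96) = 0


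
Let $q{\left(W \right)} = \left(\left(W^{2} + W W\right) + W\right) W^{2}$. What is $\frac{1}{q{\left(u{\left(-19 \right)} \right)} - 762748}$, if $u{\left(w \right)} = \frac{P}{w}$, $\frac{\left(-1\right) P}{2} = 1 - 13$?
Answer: $- \frac{130321}{99401681212} \approx -1.3111 \cdot 10^{-6}$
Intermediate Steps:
$P = 24$ ($P = - 2 \left(1 - 13\right) = \left(-2\right) \left(-12\right) = 24$)
$u{\left(w \right)} = \frac{24}{w}$
$q{\left(W \right)} = W^{2} \left(W + 2 W^{2}\right)$ ($q{\left(W \right)} = \left(\left(W^{2} + W^{2}\right) + W\right) W^{2} = \left(2 W^{2} + W\right) W^{2} = \left(W + 2 W^{2}\right) W^{2} = W^{2} \left(W + 2 W^{2}\right)$)
$\frac{1}{q{\left(u{\left(-19 \right)} \right)} - 762748} = \frac{1}{\left(\frac{24}{-19}\right)^{3} \left(1 + 2 \frac{24}{-19}\right) - 762748} = \frac{1}{\left(24 \left(- \frac{1}{19}\right)\right)^{3} \left(1 + 2 \cdot 24 \left(- \frac{1}{19}\right)\right) - 762748} = \frac{1}{\left(- \frac{24}{19}\right)^{3} \left(1 + 2 \left(- \frac{24}{19}\right)\right) - 762748} = \frac{1}{- \frac{13824 \left(1 - \frac{48}{19}\right)}{6859} - 762748} = \frac{1}{\left(- \frac{13824}{6859}\right) \left(- \frac{29}{19}\right) - 762748} = \frac{1}{\frac{400896}{130321} - 762748} = \frac{1}{- \frac{99401681212}{130321}} = - \frac{130321}{99401681212}$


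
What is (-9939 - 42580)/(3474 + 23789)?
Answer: -52519/27263 ≈ -1.9264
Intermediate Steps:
(-9939 - 42580)/(3474 + 23789) = -52519/27263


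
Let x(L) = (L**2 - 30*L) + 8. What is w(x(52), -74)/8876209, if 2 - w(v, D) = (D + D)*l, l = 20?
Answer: 2962/8876209 ≈ 0.00033370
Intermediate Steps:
x(L) = 8 + L**2 - 30*L
w(v, D) = 2 - 40*D (w(v, D) = 2 - (D + D)*20 = 2 - 2*D*20 = 2 - 40*D)
w(x(52), -74)/8876209 = (2 - 40*(-74))/8876209 = (2 + 2960)*(1/8876209) = 2962*(1/8876209) = 2962/8876209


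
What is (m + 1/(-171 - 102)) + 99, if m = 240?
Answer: 92546/273 ≈ 339.00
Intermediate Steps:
(m + 1/(-171 - 102)) + 99 = (240 + 1/(-171 - 102)) + 99 = (240 + 1/(-273)) + 99 = (240 - 1/273) + 99 = 65519/273 + 99 = 92546/273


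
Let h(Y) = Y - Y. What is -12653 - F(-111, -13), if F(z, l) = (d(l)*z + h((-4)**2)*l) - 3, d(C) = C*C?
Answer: 6109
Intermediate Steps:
d(C) = C**2
h(Y) = 0
F(z, l) = -3 + z*l**2 (F(z, l) = (l**2*z + 0*l) - 3 = (z*l**2 + 0) - 3 = z*l**2 - 3 = -3 + z*l**2)
-12653 - F(-111, -13) = -12653 - (-3 - 111*(-13)**2) = -12653 - (-3 - 111*169) = -12653 - (-3 - 18759) = -12653 - 1*(-18762) = -12653 + 18762 = 6109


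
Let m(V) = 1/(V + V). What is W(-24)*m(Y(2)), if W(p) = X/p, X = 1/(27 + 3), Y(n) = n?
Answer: -1/2880 ≈ -0.00034722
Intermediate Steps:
X = 1/30 ≈ 0.033333
W(p) = 1/(30*p)
m(V) = 1/(2*V)
W(-24)*m(Y(2)) = ((1/30)/(-24))*((½)/2) = ((1/30)*(-1/24))*((½)*(½)) = -1/720*¼ = -1/2880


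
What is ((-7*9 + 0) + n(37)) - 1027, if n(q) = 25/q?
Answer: -40305/37 ≈ -1089.3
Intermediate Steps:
((-7*9 + 0) + n(37)) - 1027 = ((-7*9 + 0) + 25/37) - 1027 = ((-63 + 0) + 25*(1/37)) - 1027 = (-63 + 25/37) - 1027 = -2306/37 - 1027 = -40305/37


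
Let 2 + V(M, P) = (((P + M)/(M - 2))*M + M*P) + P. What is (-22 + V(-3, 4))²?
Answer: 24649/25 ≈ 985.96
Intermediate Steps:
V(M, P) = -2 + P + M*P + M*(M + P)/(-2 + M) (V(M, P) = -2 + ((((P + M)/(M - 2))*M + M*P) + P) = -2 + ((((M + P)/(-2 + M))*M + M*P) + P) = -2 + ((M*(M + P)/(-2 + M) + M*P) + P) = -2 + ((M*P + M*(M + P)/(-2 + M)) + P) = -2 + (P + M*P + M*(M + P)/(-2 + M)) = -2 + P + M*P + M*(M + P)/(-2 + M))
(-22 + V(-3, 4))² = (-22 + (4 + (-3)² - 2*(-3) - 2*4 + 4*(-3)²)/(-2 - 3))² = (-22 + (4 + 9 + 6 - 8 + 4*9)/(-5))² = (-22 - (4 + 9 + 6 - 8 + 36)/5)² = (-22 - ⅕*47)² = (-22 - 47/5)² = (-157/5)² = 24649/25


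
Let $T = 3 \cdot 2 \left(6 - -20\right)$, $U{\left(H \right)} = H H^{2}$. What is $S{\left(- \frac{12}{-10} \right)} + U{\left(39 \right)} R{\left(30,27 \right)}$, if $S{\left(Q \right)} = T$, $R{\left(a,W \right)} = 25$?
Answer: $1483131$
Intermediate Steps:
$U{\left(H \right)} = H^{3}$
$T = 156$ ($T = 6 \left(6 + 20\right) = 6 \cdot 26 = 156$)
$S{\left(Q \right)} = 156$
$S{\left(- \frac{12}{-10} \right)} + U{\left(39 \right)} R{\left(30,27 \right)} = 156 + 39^{3} \cdot 25 = 156 + 59319 \cdot 25 = 156 + 1482975 = 1483131$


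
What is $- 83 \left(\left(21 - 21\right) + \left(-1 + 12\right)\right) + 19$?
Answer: $-894$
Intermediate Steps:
$- 83 \left(\left(21 - 21\right) + \left(-1 + 12\right)\right) + 19 = - 83 \left(0 + 11\right) + 19 = \left(-83\right) 11 + 19 = -913 + 19 = -894$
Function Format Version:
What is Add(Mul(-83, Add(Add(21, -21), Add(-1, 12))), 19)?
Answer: -894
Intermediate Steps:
Add(Mul(-83, Add(Add(21, -21), Add(-1, 12))), 19) = Add(Mul(-83, Add(0, 11)), 19) = Add(Mul(-83, 11), 19) = Add(-913, 19) = -894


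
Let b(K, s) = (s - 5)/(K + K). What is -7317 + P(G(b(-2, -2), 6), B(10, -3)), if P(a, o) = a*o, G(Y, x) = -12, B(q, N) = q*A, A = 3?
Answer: -7677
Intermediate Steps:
b(K, s) = (-5 + s)/(2*K) (b(K, s) = (-5 + s)/((2*K)) = (-5 + s)*(1/(2*K)) = (-5 + s)/(2*K))
B(q, N) = 3*q (B(q, N) = q*3 = 3*q)
-7317 + P(G(b(-2, -2), 6), B(10, -3)) = -7317 - 36*10 = -7317 - 12*30 = -7317 - 360 = -7677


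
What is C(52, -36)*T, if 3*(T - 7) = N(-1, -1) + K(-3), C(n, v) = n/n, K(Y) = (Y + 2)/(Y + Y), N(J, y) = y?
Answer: 121/18 ≈ 6.7222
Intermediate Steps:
K(Y) = (2 + Y)/(2*Y) (K(Y) = (2 + Y)/((2*Y)) = (2 + Y)*(1/(2*Y)) = (2 + Y)/(2*Y))
C(n, v) = 1
T = 121/18 (T = 7 + (-1 + (½)*(2 - 3)/(-3))/3 = 7 + (-1 + (½)*(-⅓)*(-1))/3 = 7 + (-1 + ⅙)/3 = 7 + (⅓)*(-⅚) = 7 - 5/18 = 121/18 ≈ 6.7222)
C(52, -36)*T = 1*(121/18) = 121/18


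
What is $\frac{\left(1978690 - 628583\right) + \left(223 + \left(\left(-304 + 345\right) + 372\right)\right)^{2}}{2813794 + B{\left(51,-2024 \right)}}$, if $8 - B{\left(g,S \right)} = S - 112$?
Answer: $\frac{1754603}{2815938} \approx 0.6231$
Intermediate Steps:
$B{\left(g,S \right)} = 120 - S$ ($B{\left(g,S \right)} = 8 - \left(S - 112\right) = 8 - \left(-112 + S\right) = 120 - S$)
$\frac{\left(1978690 - 628583\right) + \left(223 + \left(\left(-304 + 345\right) + 372\right)\right)^{2}}{2813794 + B{\left(51,-2024 \right)}} = \frac{\left(1978690 - 628583\right) + \left(223 + \left(\left(-304 + 345\right) + 372\right)\right)^{2}}{2813794 + \left(120 - -2024\right)} = \frac{1350107 + \left(223 + \left(41 + 372\right)\right)^{2}}{2813794 + \left(120 + 2024\right)} = \frac{1350107 + \left(223 + 413\right)^{2}}{2813794 + 2144} = \frac{1350107 + 636^{2}}{2815938} = \left(1350107 + 404496\right) \frac{1}{2815938} = 1754603 \cdot \frac{1}{2815938} = \frac{1754603}{2815938}$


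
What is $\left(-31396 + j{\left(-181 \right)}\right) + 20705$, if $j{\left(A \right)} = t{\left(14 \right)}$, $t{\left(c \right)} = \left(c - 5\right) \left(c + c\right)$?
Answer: $-10439$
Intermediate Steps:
$t{\left(c \right)} = 2 c \left(-5 + c\right)$ ($t{\left(c \right)} = \left(-5 + c\right) 2 c = 2 c \left(-5 + c\right)$)
$j{\left(A \right)} = 252$ ($j{\left(A \right)} = 2 \cdot 14 \left(-5 + 14\right) = 2 \cdot 14 \cdot 9 = 252$)
$\left(-31396 + j{\left(-181 \right)}\right) + 20705 = \left(-31396 + 252\right) + 20705 = -31144 + 20705 = -10439$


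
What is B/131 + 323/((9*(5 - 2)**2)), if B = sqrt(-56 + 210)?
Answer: 323/81 + sqrt(154)/131 ≈ 4.0824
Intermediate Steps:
B = sqrt(154) ≈ 12.410
B/131 + 323/((9*(5 - 2)**2)) = sqrt(154)/131 + 323/((9*(5 - 2)**2)) = sqrt(154)*(1/131) + 323/((9*3**2)) = sqrt(154)/131 + 323/((9*9)) = sqrt(154)/131 + 323/81 = 323/81 + sqrt(154)/131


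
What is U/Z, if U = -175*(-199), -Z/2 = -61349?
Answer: 34825/122698 ≈ 0.28383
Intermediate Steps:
Z = 122698 (Z = -2*(-61349) = 122698)
U = 34825
U/Z = 34825/122698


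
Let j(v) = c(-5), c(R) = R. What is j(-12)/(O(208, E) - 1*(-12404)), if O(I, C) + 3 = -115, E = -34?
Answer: -5/12286 ≈ -0.00040697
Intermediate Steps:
O(I, C) = -118 (O(I, C) = -3 - 115 = -118)
j(v) = -5
j(-12)/(O(208, E) - 1*(-12404)) = -5/(-118 - 1*(-12404)) = -5/(-118 + 12404) = -5/12286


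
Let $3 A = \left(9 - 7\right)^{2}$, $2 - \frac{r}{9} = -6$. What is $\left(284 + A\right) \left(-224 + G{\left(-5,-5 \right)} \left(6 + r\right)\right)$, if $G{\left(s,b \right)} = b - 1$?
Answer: $- \frac{592352}{3} \approx -1.9745 \cdot 10^{5}$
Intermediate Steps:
$r = 72$ ($r = 18 - -54 = 18 + 54 = 72$)
$G{\left(s,b \right)} = -1 + b$
$A = \frac{4}{3}$ ($A = \frac{\left(9 - 7\right)^{2}}{3} = \frac{2^{2}}{3} = \frac{1}{3} \cdot 4 = \frac{4}{3} \approx 1.3333$)
$\left(284 + A\right) \left(-224 + G{\left(-5,-5 \right)} \left(6 + r\right)\right) = \left(284 + \frac{4}{3}\right) \left(-224 + \left(-1 - 5\right) \left(6 + 72\right)\right) = \frac{856 \left(-224 - 468\right)}{3} = \frac{856}{3} \left(-692\right) = - \frac{592352}{3}$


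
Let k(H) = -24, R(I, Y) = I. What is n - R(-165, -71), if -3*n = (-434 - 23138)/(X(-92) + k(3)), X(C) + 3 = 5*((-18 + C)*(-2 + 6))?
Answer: 1078793/6681 ≈ 161.47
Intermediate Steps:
X(C) = -363 + 20*C (X(C) = -3 + 5*((-18 + C)*(-2 + 6)) = -3 + 5*((-18 + C)*4) = -3 + 5*(-72 + 4*C) = -3 + (-360 + 20*C) = -363 + 20*C)
n = -23572/6681 (n = -(-434 - 23138)/(3*((-363 + 20*(-92)) - 24)) = -(-23572)/(3*((-363 - 1840) - 24)) = -(-23572)/(3*(-2203 - 24)) = -(-23572)/(3*(-2227)) = -(-23572)*(-1)/(3*2227) = -⅓*23572/2227 = -23572/6681 ≈ -3.5282)
n - R(-165, -71) = -23572/6681 - 1*(-165) = -23572/6681 + 165 = 1078793/6681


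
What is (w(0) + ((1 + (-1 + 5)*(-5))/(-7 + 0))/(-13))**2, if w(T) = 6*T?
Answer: 361/8281 ≈ 0.043594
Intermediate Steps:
(w(0) + ((1 + (-1 + 5)*(-5))/(-7 + 0))/(-13))**2 = (6*0 + ((1 + (-1 + 5)*(-5))/(-7 + 0))/(-13))**2 = (0 + ((1 + 4*(-5))/(-7))*(-1/13))**2 = (0 + ((1 - 20)*(-1/7))*(-1/13))**2 = (0 - 19*(-1/7)*(-1/13))**2 = (0 + (19/7)*(-1/13))**2 = (0 - 19/91)**2 = (-19/91)**2 = 361/8281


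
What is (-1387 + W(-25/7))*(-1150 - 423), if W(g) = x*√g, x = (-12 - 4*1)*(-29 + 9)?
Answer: 2181751 - 2516800*I*√7/7 ≈ 2.1818e+6 - 9.5126e+5*I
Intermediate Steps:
x = 320 (x = (-12 - 4)*(-20) = -16*(-20) = 320)
W(g) = 320*√g
(-1387 + W(-25/7))*(-1150 - 423) = (-1387 + 320*√(-25/7))*(-1150 - 423) = (-1387 + 320*√(-25*⅐))*(-1573) = (-1387 + 320*√(-25/7))*(-1573) = (-1387 + 320*(5*I*√7/7))*(-1573) = (-1387 + 1600*I*√7/7)*(-1573) = 2181751 - 2516800*I*√7/7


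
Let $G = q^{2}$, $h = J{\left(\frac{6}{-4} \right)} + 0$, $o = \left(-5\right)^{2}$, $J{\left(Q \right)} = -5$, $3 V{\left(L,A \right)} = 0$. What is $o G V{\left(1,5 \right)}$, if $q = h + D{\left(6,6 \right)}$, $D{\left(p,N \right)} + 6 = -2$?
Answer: $0$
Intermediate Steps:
$V{\left(L,A \right)} = 0$ ($V{\left(L,A \right)} = \frac{1}{3} \cdot 0 = 0$)
$D{\left(p,N \right)} = -8$ ($D{\left(p,N \right)} = -6 - 2 = -8$)
$o = 25$
$h = -5$ ($h = -5 + 0 = -5$)
$q = -13$ ($q = -5 - 8 = -13$)
$G = 169$ ($G = \left(-13\right)^{2} = 169$)
$o G V{\left(1,5 \right)} = 25 \cdot 169 \cdot 0 = 4225 \cdot 0 = 0$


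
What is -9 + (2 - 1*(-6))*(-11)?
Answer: -97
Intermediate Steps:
-9 + (2 - 1*(-6))*(-11) = -9 + (2 + 6)*(-11) = -9 + 8*(-11) = -9 - 88 = -97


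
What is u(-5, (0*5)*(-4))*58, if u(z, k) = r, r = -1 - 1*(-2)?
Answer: 58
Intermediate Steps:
r = 1 (r = -1 + 2 = 1)
u(z, k) = 1
u(-5, (0*5)*(-4))*58 = 1*58 = 58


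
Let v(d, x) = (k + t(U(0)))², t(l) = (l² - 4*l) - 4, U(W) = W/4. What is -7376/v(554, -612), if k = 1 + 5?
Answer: -1844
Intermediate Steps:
U(W) = W/4 (U(W) = W*(¼) = W/4)
k = 6
t(l) = -4 + l² - 4*l
v(d, x) = 4 (v(d, x) = (6 + (-4 + ((¼)*0)² - 0))² = (6 + (-4 + 0² - 4*0))² = (6 + (-4 + 0 + 0))² = (6 - 4)² = 2² = 4)
-7376/v(554, -612) = -7376/4 = -7376*¼ = -1844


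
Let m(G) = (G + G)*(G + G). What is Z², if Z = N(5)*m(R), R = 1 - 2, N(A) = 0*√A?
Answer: 0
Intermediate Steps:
N(A) = 0
R = -1
m(G) = 4*G² (m(G) = (2*G)*(2*G) = 4*G²)
Z = 0 (Z = 0*(4*(-1)²) = 0*(4*1) = 0*4 = 0)
Z² = 0² = 0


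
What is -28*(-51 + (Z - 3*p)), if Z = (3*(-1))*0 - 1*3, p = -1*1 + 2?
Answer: 1596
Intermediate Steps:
p = 1 (p = -1 + 2 = 1)
Z = -3 (Z = -3*0 - 3 = 0 - 3 = -3)
-28*(-51 + (Z - 3*p)) = -28*(-51 + (-3 - 3*1)) = -28*(-51 + (-3 - 3)) = -28*(-51 - 6) = -28*(-57) = 1596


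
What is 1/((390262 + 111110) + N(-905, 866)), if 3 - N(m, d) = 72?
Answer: 1/501303 ≈ 1.9948e-6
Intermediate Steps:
N(m, d) = -69 (N(m, d) = 3 - 1*72 = 3 - 72 = -69)
1/((390262 + 111110) + N(-905, 866)) = 1/((390262 + 111110) - 69) = 1/(501372 - 69) = 1/501303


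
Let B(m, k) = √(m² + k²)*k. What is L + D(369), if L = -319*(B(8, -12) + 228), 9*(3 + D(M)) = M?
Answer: -72694 + 15312*√13 ≈ -17486.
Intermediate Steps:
B(m, k) = k*√(k² + m²) (B(m, k) = √(k² + m²)*k = k*√(k² + m²))
D(M) = -3 + M/9
L = -72732 + 15312*√13 (L = -319*(-12*√((-12)² + 8²) + 228) = -319*(-12*√(144 + 64) + 228) = -319*(-48*√13 + 228) = -319*(228 - 48*√13) = -72732 + 15312*√13 ≈ -17524.)
L + D(369) = (-72732 + 15312*√13) + (-3 + (⅑)*369) = (-72732 + 15312*√13) + (-3 + 41) = (-72732 + 15312*√13) + 38 = -72694 + 15312*√13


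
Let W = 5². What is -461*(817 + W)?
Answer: -388162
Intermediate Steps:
W = 25
-461*(817 + W) = -461*(817 + 25) = -461*842 = -388162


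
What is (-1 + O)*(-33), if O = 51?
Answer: -1650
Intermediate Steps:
(-1 + O)*(-33) = (-1 + 51)*(-33) = 50*(-33) = -1650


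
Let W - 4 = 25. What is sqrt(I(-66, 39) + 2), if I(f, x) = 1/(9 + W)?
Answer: sqrt(2926)/38 ≈ 1.4235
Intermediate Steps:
W = 29 (W = 4 + 25 = 29)
I(f, x) = 1/38 (I(f, x) = 1/(9 + 29) = 1/38)
sqrt(I(-66, 39) + 2) = sqrt(1/38 + 2) = sqrt(77/38) = sqrt(2926)/38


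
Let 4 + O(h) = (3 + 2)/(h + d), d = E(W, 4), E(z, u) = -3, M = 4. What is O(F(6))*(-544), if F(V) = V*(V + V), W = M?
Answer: 147424/69 ≈ 2136.6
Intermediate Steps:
W = 4
F(V) = 2*V**2 (F(V) = V*(2*V) = 2*V**2)
d = -3
O(h) = -4 + 5/(-3 + h) (O(h) = -4 + (3 + 2)/(h - 3) = -4 + 5/(-3 + h))
O(F(6))*(-544) = ((17 - 8*6**2)/(-3 + 2*6**2))*(-544) = ((17 - 8*36)/(-3 + 2*36))*(-544) = ((17 - 4*72)/(-3 + 72))*(-544) = ((17 - 288)/69)*(-544) = ((1/69)*(-271))*(-544) = -271/69*(-544) = 147424/69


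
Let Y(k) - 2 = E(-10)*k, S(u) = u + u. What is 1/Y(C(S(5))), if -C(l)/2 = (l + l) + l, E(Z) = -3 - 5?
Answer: 1/482 ≈ 0.0020747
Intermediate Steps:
E(Z) = -8
S(u) = 2*u
C(l) = -6*l (C(l) = -2*((l + l) + l) = -2*(2*l + l) = -6*l)
Y(k) = 2 - 8*k
1/Y(C(S(5))) = 1/(2 - (-48)*2*5) = 1/(2 - (-48)*10) = 1/(2 - 8*(-60)) = 1/(2 + 480) = 1/482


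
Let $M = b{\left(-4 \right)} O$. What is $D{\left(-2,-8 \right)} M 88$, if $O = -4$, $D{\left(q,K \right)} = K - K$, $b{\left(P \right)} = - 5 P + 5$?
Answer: $0$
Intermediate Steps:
$b{\left(P \right)} = 5 - 5 P$
$D{\left(q,K \right)} = 0$
$M = -100$ ($M = \left(5 - -20\right) \left(-4\right) = \left(5 + 20\right) \left(-4\right) = 25 \left(-4\right) = -100$)
$D{\left(-2,-8 \right)} M 88 = 0 \left(-100\right) 88 = 0 \cdot 88 = 0$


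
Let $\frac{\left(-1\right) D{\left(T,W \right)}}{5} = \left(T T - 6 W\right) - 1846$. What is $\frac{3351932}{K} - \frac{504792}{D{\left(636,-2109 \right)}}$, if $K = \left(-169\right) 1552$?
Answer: $- \frac{2199727111}{175465940} \approx -12.536$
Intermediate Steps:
$D{\left(T,W \right)} = 9230 - 5 T^{2} + 30 W$ ($D{\left(T,W \right)} = - 5 \left(\left(T T - 6 W\right) - 1846\right) = - 5 \left(\left(T^{2} - 6 W\right) - 1846\right) = - 5 \left(-1846 + T^{2} - 6 W\right) = 9230 - 5 T^{2} + 30 W$)
$K = -262288$
$\frac{3351932}{K} - \frac{504792}{D{\left(636,-2109 \right)}} = \frac{3351932}{-262288} - \frac{504792}{9230 - 5 \cdot 636^{2} + 30 \left(-2109\right)} = 3351932 \left(- \frac{1}{262288}\right) - \frac{504792}{9230 - 2022480 - 63270} = - \frac{8639}{676} - \frac{504792}{9230 - 2022480 - 63270} = - \frac{8639}{676} - \frac{504792}{-2076520} = - \frac{8639}{676} - - \frac{63099}{259565} = - \frac{8639}{676} + \frac{63099}{259565} = - \frac{2199727111}{175465940}$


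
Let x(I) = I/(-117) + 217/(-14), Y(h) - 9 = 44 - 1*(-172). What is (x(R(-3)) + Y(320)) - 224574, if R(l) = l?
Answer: -17500429/78 ≈ -2.2436e+5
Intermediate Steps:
Y(h) = 225 (Y(h) = 9 + (44 - 1*(-172)) = 9 + (44 + 172) = 9 + 216 = 225)
x(I) = -31/2 - I/117 (x(I) = I*(-1/117) + 217*(-1/14) = -I/117 - 31/2 = -31/2 - I/117)
(x(R(-3)) + Y(320)) - 224574 = ((-31/2 - 1/117*(-3)) + 225) - 224574 = ((-31/2 + 1/39) + 225) - 224574 = (-1207/78 + 225) - 224574 = 16343/78 - 224574 = -17500429/78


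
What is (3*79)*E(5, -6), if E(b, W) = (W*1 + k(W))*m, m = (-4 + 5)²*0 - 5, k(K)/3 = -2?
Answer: 14220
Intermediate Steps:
k(K) = -6 (k(K) = 3*(-2) = -6)
m = -5 (m = 1²*0 - 5 = 1*0 - 5 = 0 - 5 = -5)
E(b, W) = 30 - 5*W (E(b, W) = (W*1 - 6)*(-5) = (W - 6)*(-5) = (-6 + W)*(-5) = 30 - 5*W)
(3*79)*E(5, -6) = (3*79)*(30 - 5*(-6)) = 237*(30 + 30) = 237*60 = 14220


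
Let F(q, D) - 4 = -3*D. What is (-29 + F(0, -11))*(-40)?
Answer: -320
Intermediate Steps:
F(q, D) = 4 - 3*D
(-29 + F(0, -11))*(-40) = (-29 + (4 - 3*(-11)))*(-40) = (-29 + (4 + 33))*(-40) = (-29 + 37)*(-40) = 8*(-40) = -320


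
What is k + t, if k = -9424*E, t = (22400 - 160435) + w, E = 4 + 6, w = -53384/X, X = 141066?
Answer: -16383079267/70533 ≈ -2.3228e+5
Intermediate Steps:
w = -26692/70533 (w = -53384/141066 = -53384*1/141066 = -26692/70533 ≈ -0.37843)
E = 10
t = -9736049347/70533 (t = (22400 - 160435) - 26692/70533 = -138035 - 26692/70533 = -9736049347/70533 ≈ -1.3804e+5)
k = -94240 (k = -9424*10 = -94240)
k + t = -94240 - 9736049347/70533 = -16383079267/70533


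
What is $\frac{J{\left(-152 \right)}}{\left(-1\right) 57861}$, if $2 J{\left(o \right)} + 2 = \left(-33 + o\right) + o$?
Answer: $\frac{113}{38574} \approx 0.0029294$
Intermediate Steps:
$J{\left(o \right)} = - \frac{35}{2} + o$ ($J{\left(o \right)} = -1 + \frac{\left(-33 + o\right) + o}{2} = -1 + \frac{-33 + 2 o}{2} = -1 + \left(- \frac{33}{2} + o\right) = - \frac{35}{2} + o$)
$\frac{J{\left(-152 \right)}}{\left(-1\right) 57861} = \frac{- \frac{35}{2} - 152}{\left(-1\right) 57861} = - \frac{339}{2 \left(-57861\right)} = \left(- \frac{339}{2}\right) \left(- \frac{1}{57861}\right) = \frac{113}{38574}$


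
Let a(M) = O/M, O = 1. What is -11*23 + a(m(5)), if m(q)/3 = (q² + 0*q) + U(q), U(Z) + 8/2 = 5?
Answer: -19733/78 ≈ -252.99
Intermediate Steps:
U(Z) = 1 (U(Z) = -4 + 5 = 1)
m(q) = 3 + 3*q² (m(q) = 3*((q² + 0*q) + 1) = 3*((q² + 0) + 1) = 3*(q² + 1) = 3*(1 + q²) = 3 + 3*q²)
a(M) = 1/M
-11*23 + a(m(5)) = -11*23 + 1/(3 + 3*5²) = -253 + 1/(3 + 3*25) = -253 + 1/(3 + 75) = -253 + 1/78 = -19733/78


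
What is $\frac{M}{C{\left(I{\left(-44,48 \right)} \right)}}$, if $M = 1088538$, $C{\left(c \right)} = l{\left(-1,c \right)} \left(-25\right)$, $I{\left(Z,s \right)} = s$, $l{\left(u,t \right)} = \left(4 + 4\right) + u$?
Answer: $- \frac{1088538}{175} \approx -6220.2$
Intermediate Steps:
$l{\left(u,t \right)} = 8 + u$
$C{\left(c \right)} = -175$ ($C{\left(c \right)} = \left(8 - 1\right) \left(-25\right) = 7 \left(-25\right) = -175$)
$\frac{M}{C{\left(I{\left(-44,48 \right)} \right)}} = \frac{1088538}{-175} = 1088538 \left(- \frac{1}{175}\right) = - \frac{1088538}{175}$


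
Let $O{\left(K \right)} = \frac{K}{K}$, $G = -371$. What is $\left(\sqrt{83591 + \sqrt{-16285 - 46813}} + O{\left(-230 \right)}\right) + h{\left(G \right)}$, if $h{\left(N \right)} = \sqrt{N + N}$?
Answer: $1 + \sqrt{83591 + i \sqrt{63098}} + i \sqrt{742} \approx 290.12 + 27.674 i$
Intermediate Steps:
$O{\left(K \right)} = 1$
$h{\left(N \right)} = \sqrt{2} \sqrt{N}$ ($h{\left(N \right)} = \sqrt{2 N} = \sqrt{2} \sqrt{N}$)
$\left(\sqrt{83591 + \sqrt{-16285 - 46813}} + O{\left(-230 \right)}\right) + h{\left(G \right)} = \left(\sqrt{83591 + \sqrt{-16285 - 46813}} + 1\right) + \sqrt{2} \sqrt{-371} = \left(\sqrt{83591 + \sqrt{-63098}} + 1\right) + \sqrt{2} i \sqrt{371} = \left(\sqrt{83591 + i \sqrt{63098}} + 1\right) + i \sqrt{742} = \left(1 + \sqrt{83591 + i \sqrt{63098}}\right) + i \sqrt{742} = 1 + \sqrt{83591 + i \sqrt{63098}} + i \sqrt{742}$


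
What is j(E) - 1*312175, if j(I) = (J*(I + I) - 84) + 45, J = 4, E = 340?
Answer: -309494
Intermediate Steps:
j(I) = -39 + 8*I (j(I) = (4*(I + I) - 84) + 45 = (4*(2*I) - 84) + 45 = (8*I - 84) + 45 = (-84 + 8*I) + 45 = -39 + 8*I)
j(E) - 1*312175 = (-39 + 8*340) - 1*312175 = (-39 + 2720) - 312175 = 2681 - 312175 = -309494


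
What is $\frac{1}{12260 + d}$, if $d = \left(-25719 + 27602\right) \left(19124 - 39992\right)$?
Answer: $- \frac{1}{39282184} \approx -2.5457 \cdot 10^{-8}$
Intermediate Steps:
$d = -39294444$ ($d = 1883 \left(-20868\right) = -39294444$)
$\frac{1}{12260 + d} = \frac{1}{12260 - 39294444} = \frac{1}{-39282184} = - \frac{1}{39282184}$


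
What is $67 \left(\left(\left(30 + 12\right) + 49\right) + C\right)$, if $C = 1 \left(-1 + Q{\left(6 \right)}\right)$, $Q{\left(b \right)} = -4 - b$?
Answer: $5360$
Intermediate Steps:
$C = -11$ ($C = 1 \left(-1 - 10\right) = 1 \left(-11\right) = -11$)
$67 \left(\left(\left(30 + 12\right) + 49\right) + C\right) = 67 \left(\left(\left(30 + 12\right) + 49\right) - 11\right) = 67 \left(\left(42 + 49\right) - 11\right) = 67 \left(91 - 11\right) = 67 \cdot 80 = 5360$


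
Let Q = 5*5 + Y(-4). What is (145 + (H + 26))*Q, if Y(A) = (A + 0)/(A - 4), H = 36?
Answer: 10557/2 ≈ 5278.5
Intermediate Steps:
Y(A) = A/(-4 + A)
Q = 51/2 (Q = 5*5 - 4/(-4 - 4) = 25 - 4/(-8) = 25 - 4*(-⅛) = 25 + ½ = 51/2 ≈ 25.500)
(145 + (H + 26))*Q = (145 + (36 + 26))*(51/2) = (145 + 62)*(51/2) = 207*(51/2) = 10557/2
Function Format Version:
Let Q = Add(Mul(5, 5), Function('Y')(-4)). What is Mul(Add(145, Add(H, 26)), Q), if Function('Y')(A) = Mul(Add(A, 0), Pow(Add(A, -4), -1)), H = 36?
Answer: Rational(10557, 2) ≈ 5278.5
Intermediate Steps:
Function('Y')(A) = Mul(A, Pow(Add(-4, A), -1))
Q = Rational(51, 2) (Q = Add(Mul(5, 5), Mul(-4, Pow(Add(-4, -4), -1))) = Add(25, Mul(-4, Pow(-8, -1))) = Add(25, Mul(-4, Rational(-1, 8))) = Add(25, Rational(1, 2)) = Rational(51, 2) ≈ 25.500)
Mul(Add(145, Add(H, 26)), Q) = Mul(Add(145, Add(36, 26)), Rational(51, 2)) = Mul(Add(145, 62), Rational(51, 2)) = Mul(207, Rational(51, 2)) = Rational(10557, 2)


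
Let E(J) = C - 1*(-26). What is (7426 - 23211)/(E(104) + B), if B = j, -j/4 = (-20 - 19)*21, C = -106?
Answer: -15785/3196 ≈ -4.9390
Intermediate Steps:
E(J) = -80 (E(J) = -106 - 1*(-26) = -106 + 26 = -80)
j = 3276 (j = -4*(-20 - 19)*21 = -(-156)*21 = -4*(-819) = 3276)
B = 3276
(7426 - 23211)/(E(104) + B) = (7426 - 23211)/(-80 + 3276) = -15785/3196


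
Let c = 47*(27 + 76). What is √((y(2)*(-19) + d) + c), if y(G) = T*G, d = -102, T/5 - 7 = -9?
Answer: √5119 ≈ 71.547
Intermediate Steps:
T = -10 (T = 35 + 5*(-9) = 35 - 45 = -10)
y(G) = -10*G
c = 4841 (c = 47*103 = 4841)
√((y(2)*(-19) + d) + c) = √((-10*2*(-19) - 102) + 4841) = √((-20*(-19) - 102) + 4841) = √((380 - 102) + 4841) = √(278 + 4841) = √5119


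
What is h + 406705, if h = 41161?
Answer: 447866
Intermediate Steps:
h + 406705 = 41161 + 406705 = 447866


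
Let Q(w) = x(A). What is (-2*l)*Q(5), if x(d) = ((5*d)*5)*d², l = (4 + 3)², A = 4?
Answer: -156800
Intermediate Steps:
l = 49 (l = 7² = 49)
x(d) = 25*d³ (x(d) = (25*d)*d² = 25*d³)
Q(w) = 1600 (Q(w) = 25*4³ = 25*64 = 1600)
(-2*l)*Q(5) = -2*49*1600 = -98*1600 = -156800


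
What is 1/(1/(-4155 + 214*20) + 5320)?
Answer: 125/665001 ≈ 0.00018797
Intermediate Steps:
1/(1/(-4155 + 214*20) + 5320) = 1/(1/(-4155 + 4280) + 5320) = 1/(1/125 + 5320) = 1/(665001/125) = 125/665001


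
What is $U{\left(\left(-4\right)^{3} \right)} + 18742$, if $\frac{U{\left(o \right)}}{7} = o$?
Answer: $18294$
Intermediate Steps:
$U{\left(o \right)} = 7 o$
$U{\left(\left(-4\right)^{3} \right)} + 18742 = 7 \left(-4\right)^{3} + 18742 = 7 \left(-64\right) + 18742 = -448 + 18742 = 18294$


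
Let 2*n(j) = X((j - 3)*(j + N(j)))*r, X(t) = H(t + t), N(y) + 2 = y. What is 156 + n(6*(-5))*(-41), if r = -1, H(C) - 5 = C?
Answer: 168289/2 ≈ 84145.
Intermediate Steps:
H(C) = 5 + C
N(y) = -2 + y
X(t) = 5 + 2*t (X(t) = 5 + (t + t) = 5 + 2*t)
n(j) = -5/2 - (-3 + j)*(-2 + 2*j) (n(j) = ((5 + 2*((j - 3)*(j + (-2 + j))))*(-1))/2 = ((5 + 2*((-3 + j)*(-2 + 2*j)))*(-1))/2 = ((5 + 2*(-3 + j)*(-2 + 2*j))*(-1))/2 = (-5 - 2*(-3 + j)*(-2 + 2*j))/2 = -5/2 - (-3 + j)*(-2 + 2*j))
156 + n(6*(-5))*(-41) = 156 + (-17/2 - 2*(6*(-5))² + 8*(6*(-5)))*(-41) = 156 + (-17/2 - 2*(-30)² + 8*(-30))*(-41) = 156 + (-17/2 - 2*900 - 240)*(-41) = 156 + (-17/2 - 1800 - 240)*(-41) = 156 - 4097/2*(-41) = 156 + 167977/2 = 168289/2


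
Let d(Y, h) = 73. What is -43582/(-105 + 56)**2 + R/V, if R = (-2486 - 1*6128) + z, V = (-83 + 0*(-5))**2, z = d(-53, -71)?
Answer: -45820477/2362927 ≈ -19.391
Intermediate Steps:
z = 73
V = 6889 (V = (-83 + 0)**2 = (-83)**2 = 6889)
R = -8541 (R = (-2486 - 1*6128) + 73 = (-2486 - 6128) + 73 = -8614 + 73 = -8541)
-43582/(-105 + 56)**2 + R/V = -43582/(-105 + 56)**2 - 8541/6889 = -43582/((-49)**2) - 8541*1/6889 = -43582/2401 - 8541/6889 = -43582*1/2401 - 8541/6889 = -6226/343 - 8541/6889 = -45820477/2362927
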